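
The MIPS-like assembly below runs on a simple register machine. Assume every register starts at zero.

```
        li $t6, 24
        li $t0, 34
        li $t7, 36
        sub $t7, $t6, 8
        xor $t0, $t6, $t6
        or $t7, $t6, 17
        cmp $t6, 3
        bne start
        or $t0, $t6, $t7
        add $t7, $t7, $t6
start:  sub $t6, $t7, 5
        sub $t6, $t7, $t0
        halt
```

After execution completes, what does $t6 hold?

$t6=24
$t0=34
$t7=36
$t7=24-8=16
$t0=24^24=0
$t7=24|17=25
cmp $t6, 3  (cmp 24,3)
bne start: taken
$t6=25-5=20
$t6=25-0=25
halt.

25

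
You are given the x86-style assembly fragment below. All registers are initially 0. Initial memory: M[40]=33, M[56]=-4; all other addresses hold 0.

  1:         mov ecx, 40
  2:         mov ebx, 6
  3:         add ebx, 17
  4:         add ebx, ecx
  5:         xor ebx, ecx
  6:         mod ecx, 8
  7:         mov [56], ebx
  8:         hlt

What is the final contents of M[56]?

after mov ecx, 40: ecx=40
after mov ebx, 6: ebx=6
after add ebx, 17: ebx=6+17=23
after add ebx, ecx: ebx=23+40=63
after xor ebx, ecx: ebx=63^40=23
after mod ecx, 8: ecx=40%8=0
mov [56], ebx → M[56]=23
halt.

23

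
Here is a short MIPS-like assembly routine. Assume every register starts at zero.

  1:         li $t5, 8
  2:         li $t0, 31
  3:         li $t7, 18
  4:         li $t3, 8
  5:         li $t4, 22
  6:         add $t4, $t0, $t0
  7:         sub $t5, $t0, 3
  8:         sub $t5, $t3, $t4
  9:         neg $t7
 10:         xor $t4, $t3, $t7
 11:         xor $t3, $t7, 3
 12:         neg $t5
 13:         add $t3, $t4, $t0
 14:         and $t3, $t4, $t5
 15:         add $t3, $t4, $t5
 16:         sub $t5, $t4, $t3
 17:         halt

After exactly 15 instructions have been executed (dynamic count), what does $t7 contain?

li $t5, 8 → $t5=8
li $t0, 31 → $t0=31
li $t7, 18 → $t7=18
li $t3, 8 → $t3=8
li $t4, 22 → $t4=22
add $t4, $t0, $t0 → $t4=31+31=62
sub $t5, $t0, 3 → $t5=31-3=28
sub $t5, $t3, $t4 → $t5=8-62=-54
neg $t7 → $t7=-(18)=-18
xor $t4, $t3, $t7 → $t4=8^(-18)=-26
xor $t3, $t7, 3 → $t3=(-18)^3=-19
neg $t5 → $t5=-(-54)=54
add $t3, $t4, $t0 → $t3=(-26)+31=5
and $t3, $t4, $t5 → $t3=(-26)&54=38
add $t3, $t4, $t5 → $t3=(-26)+54=28
After step 15: $t7 = -18.

-18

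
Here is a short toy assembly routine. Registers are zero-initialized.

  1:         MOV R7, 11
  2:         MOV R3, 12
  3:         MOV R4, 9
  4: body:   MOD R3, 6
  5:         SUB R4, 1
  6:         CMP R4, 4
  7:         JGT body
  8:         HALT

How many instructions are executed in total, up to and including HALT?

MOV R7, 11 → R7=11
MOV R3, 12 → R3=12
MOV R4, 9 → R4=9
MOD R3, 6 → R3=12%6=0
SUB R4, 1 → R4=9-1=8
CMP R4, 4  (cmp 8,4)
JGT body: taken
MOD R3, 6 → R3=0%6=0
SUB R4, 1 → R4=8-1=7
CMP R4, 4  (cmp 7,4)
JGT body: taken
MOD R3, 6 → R3=0%6=0
SUB R4, 1 → R4=7-1=6
CMP R4, 4  (cmp 6,4)
JGT body: taken
MOD R3, 6 → R3=0%6=0
SUB R4, 1 → R4=6-1=5
CMP R4, 4  (cmp 5,4)
JGT body: taken
MOD R3, 6 → R3=0%6=0
SUB R4, 1 → R4=5-1=4
CMP R4, 4  (cmp 4,4)
JGT body: not taken
halt.
Total executed instructions: 24.

24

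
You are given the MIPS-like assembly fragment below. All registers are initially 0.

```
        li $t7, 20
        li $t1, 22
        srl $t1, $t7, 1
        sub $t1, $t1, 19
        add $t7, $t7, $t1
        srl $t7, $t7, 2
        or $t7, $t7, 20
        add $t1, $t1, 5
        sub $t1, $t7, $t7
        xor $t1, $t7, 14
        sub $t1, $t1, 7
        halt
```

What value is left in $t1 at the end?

after li $t7, 20: $t7=20
after li $t1, 22: $t1=22
after srl $t1, $t7, 1: $t1=20>>1=10
after sub $t1, $t1, 19: $t1=10-19=-9
after add $t7, $t7, $t1: $t7=20+(-9)=11
after srl $t7, $t7, 2: $t7=11>>2=2
after or $t7, $t7, 20: $t7=2|20=22
after add $t1, $t1, 5: $t1=(-9)+5=-4
after sub $t1, $t7, $t7: $t1=22-22=0
after xor $t1, $t7, 14: $t1=22^14=24
after sub $t1, $t1, 7: $t1=24-7=17
halt.

17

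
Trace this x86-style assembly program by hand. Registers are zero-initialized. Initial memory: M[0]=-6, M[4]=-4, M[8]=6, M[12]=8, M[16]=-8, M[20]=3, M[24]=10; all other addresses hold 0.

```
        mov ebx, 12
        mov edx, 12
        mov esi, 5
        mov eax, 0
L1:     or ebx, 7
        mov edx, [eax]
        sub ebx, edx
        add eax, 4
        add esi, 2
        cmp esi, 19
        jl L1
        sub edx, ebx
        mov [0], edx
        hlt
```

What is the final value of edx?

-11

ebx=12
edx=12
esi=5
eax=0
ebx=12|7=15
edx=M[0]=-6
ebx=15-(-6)=21
eax=0+4=4
esi=5+2=7
cmp esi, 19  (cmp 7,19)
jl L1: taken
ebx=21|7=23
edx=M[4]=-4
ebx=23-(-4)=27
eax=4+4=8
esi=7+2=9
cmp esi, 19  (cmp 9,19)
jl L1: taken
ebx=27|7=31
edx=M[8]=6
ebx=31-6=25
eax=8+4=12
esi=9+2=11
cmp esi, 19  (cmp 11,19)
jl L1: taken
ebx=25|7=31
edx=M[12]=8
ebx=31-8=23
eax=12+4=16
esi=11+2=13
cmp esi, 19  (cmp 13,19)
jl L1: taken
ebx=23|7=23
edx=M[16]=-8
ebx=23-(-8)=31
eax=16+4=20
esi=13+2=15
cmp esi, 19  (cmp 15,19)
jl L1: taken
ebx=31|7=31
edx=M[20]=3
ebx=31-3=28
eax=20+4=24
esi=15+2=17
cmp esi, 19  (cmp 17,19)
jl L1: taken
ebx=28|7=31
edx=M[24]=10
ebx=31-10=21
eax=24+4=28
esi=17+2=19
cmp esi, 19  (cmp 19,19)
jl L1: not taken
edx=10-21=-11
mov [0], edx → M[0]=-11
halt.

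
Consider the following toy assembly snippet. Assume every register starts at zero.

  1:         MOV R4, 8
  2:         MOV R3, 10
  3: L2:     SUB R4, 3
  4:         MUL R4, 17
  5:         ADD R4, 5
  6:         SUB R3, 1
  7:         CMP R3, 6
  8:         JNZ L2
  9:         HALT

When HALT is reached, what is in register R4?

428048

MOV R4, 8 → R4=8
MOV R3, 10 → R3=10
SUB R4, 3 → R4=8-3=5
MUL R4, 17 → R4=5*17=85
ADD R4, 5 → R4=85+5=90
SUB R3, 1 → R3=10-1=9
CMP R3, 6  (cmp 9,6)
JNZ L2: taken
SUB R4, 3 → R4=90-3=87
MUL R4, 17 → R4=87*17=1479
ADD R4, 5 → R4=1479+5=1484
SUB R3, 1 → R3=9-1=8
CMP R3, 6  (cmp 8,6)
JNZ L2: taken
SUB R4, 3 → R4=1484-3=1481
MUL R4, 17 → R4=1481*17=25177
ADD R4, 5 → R4=25177+5=25182
SUB R3, 1 → R3=8-1=7
CMP R3, 6  (cmp 7,6)
JNZ L2: taken
SUB R4, 3 → R4=25182-3=25179
MUL R4, 17 → R4=25179*17=428043
ADD R4, 5 → R4=428043+5=428048
SUB R3, 1 → R3=7-1=6
CMP R3, 6  (cmp 6,6)
JNZ L2: not taken
halt.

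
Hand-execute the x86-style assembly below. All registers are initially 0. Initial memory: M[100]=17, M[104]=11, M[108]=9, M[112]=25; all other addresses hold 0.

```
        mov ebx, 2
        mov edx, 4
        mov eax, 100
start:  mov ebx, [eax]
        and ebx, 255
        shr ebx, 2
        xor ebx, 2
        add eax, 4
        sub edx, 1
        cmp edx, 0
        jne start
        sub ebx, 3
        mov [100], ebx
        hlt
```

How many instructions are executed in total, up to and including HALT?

after mov ebx, 2: ebx=2
after mov edx, 4: edx=4
after mov eax, 100: eax=100
after mov ebx, [eax]: ebx=M[100]=17
after and ebx, 255: ebx=17&255=17
after shr ebx, 2: ebx=17>>2=4
after xor ebx, 2: ebx=4^2=6
after add eax, 4: eax=100+4=104
after sub edx, 1: edx=4-1=3
cmp edx, 0  (cmp 3,0)
jne start: taken
after mov ebx, [eax]: ebx=M[104]=11
after and ebx, 255: ebx=11&255=11
after shr ebx, 2: ebx=11>>2=2
after xor ebx, 2: ebx=2^2=0
after add eax, 4: eax=104+4=108
after sub edx, 1: edx=3-1=2
cmp edx, 0  (cmp 2,0)
jne start: taken
after mov ebx, [eax]: ebx=M[108]=9
after and ebx, 255: ebx=9&255=9
after shr ebx, 2: ebx=9>>2=2
after xor ebx, 2: ebx=2^2=0
after add eax, 4: eax=108+4=112
after sub edx, 1: edx=2-1=1
cmp edx, 0  (cmp 1,0)
jne start: taken
after mov ebx, [eax]: ebx=M[112]=25
after and ebx, 255: ebx=25&255=25
after shr ebx, 2: ebx=25>>2=6
after xor ebx, 2: ebx=6^2=4
after add eax, 4: eax=112+4=116
after sub edx, 1: edx=1-1=0
cmp edx, 0  (cmp 0,0)
jne start: not taken
after sub ebx, 3: ebx=4-3=1
mov [100], ebx → M[100]=1
halt.
Total executed instructions: 38.

38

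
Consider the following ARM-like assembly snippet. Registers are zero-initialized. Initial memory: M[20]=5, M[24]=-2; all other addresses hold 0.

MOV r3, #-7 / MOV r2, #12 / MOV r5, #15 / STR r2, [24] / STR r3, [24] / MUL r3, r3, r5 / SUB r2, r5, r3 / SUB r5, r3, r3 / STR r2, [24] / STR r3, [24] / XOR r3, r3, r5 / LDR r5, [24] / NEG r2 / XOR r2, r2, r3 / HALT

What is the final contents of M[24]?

-105

r3=-7
r2=12
r5=15
STR r2, [24] → M[24]=12
STR r3, [24] → M[24]=-7
r3=(-7)*15=-105
r2=15-(-105)=120
r5=(-105)-(-105)=0
STR r2, [24] → M[24]=120
STR r3, [24] → M[24]=-105
r3=(-105)^0=-105
r5=M[24]=-105
r2=-(120)=-120
r2=(-120)^(-105)=31
halt.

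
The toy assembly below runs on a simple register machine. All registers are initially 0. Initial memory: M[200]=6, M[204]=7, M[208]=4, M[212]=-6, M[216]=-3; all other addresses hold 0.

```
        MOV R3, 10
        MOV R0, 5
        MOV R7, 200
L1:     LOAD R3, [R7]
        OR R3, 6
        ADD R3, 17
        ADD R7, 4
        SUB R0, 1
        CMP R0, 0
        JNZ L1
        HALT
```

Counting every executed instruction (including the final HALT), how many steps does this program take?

39

after MOV R3, 10: R3=10
after MOV R0, 5: R0=5
after MOV R7, 200: R7=200
after LOAD R3, [R7]: R3=M[200]=6
after OR R3, 6: R3=6|6=6
after ADD R3, 17: R3=6+17=23
after ADD R7, 4: R7=200+4=204
after SUB R0, 1: R0=5-1=4
CMP R0, 0  (cmp 4,0)
JNZ L1: taken
after LOAD R3, [R7]: R3=M[204]=7
after OR R3, 6: R3=7|6=7
after ADD R3, 17: R3=7+17=24
after ADD R7, 4: R7=204+4=208
after SUB R0, 1: R0=4-1=3
CMP R0, 0  (cmp 3,0)
JNZ L1: taken
after LOAD R3, [R7]: R3=M[208]=4
after OR R3, 6: R3=4|6=6
after ADD R3, 17: R3=6+17=23
after ADD R7, 4: R7=208+4=212
after SUB R0, 1: R0=3-1=2
CMP R0, 0  (cmp 2,0)
JNZ L1: taken
after LOAD R3, [R7]: R3=M[212]=-6
after OR R3, 6: R3=(-6)|6=-2
after ADD R3, 17: R3=(-2)+17=15
after ADD R7, 4: R7=212+4=216
after SUB R0, 1: R0=2-1=1
CMP R0, 0  (cmp 1,0)
JNZ L1: taken
after LOAD R3, [R7]: R3=M[216]=-3
after OR R3, 6: R3=(-3)|6=-1
after ADD R3, 17: R3=(-1)+17=16
after ADD R7, 4: R7=216+4=220
after SUB R0, 1: R0=1-1=0
CMP R0, 0  (cmp 0,0)
JNZ L1: not taken
halt.
Total executed instructions: 39.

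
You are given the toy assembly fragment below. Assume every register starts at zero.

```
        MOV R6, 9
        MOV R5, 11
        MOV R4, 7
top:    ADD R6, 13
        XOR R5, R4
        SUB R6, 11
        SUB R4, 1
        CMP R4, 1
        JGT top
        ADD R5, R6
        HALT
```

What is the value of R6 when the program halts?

21

MOV R6, 9 → R6=9
MOV R5, 11 → R5=11
MOV R4, 7 → R4=7
ADD R6, 13 → R6=9+13=22
XOR R5, R4 → R5=11^7=12
SUB R6, 11 → R6=22-11=11
SUB R4, 1 → R4=7-1=6
CMP R4, 1  (cmp 6,1)
JGT top: taken
ADD R6, 13 → R6=11+13=24
XOR R5, R4 → R5=12^6=10
SUB R6, 11 → R6=24-11=13
SUB R4, 1 → R4=6-1=5
CMP R4, 1  (cmp 5,1)
JGT top: taken
ADD R6, 13 → R6=13+13=26
XOR R5, R4 → R5=10^5=15
SUB R6, 11 → R6=26-11=15
SUB R4, 1 → R4=5-1=4
CMP R4, 1  (cmp 4,1)
JGT top: taken
ADD R6, 13 → R6=15+13=28
XOR R5, R4 → R5=15^4=11
SUB R6, 11 → R6=28-11=17
SUB R4, 1 → R4=4-1=3
CMP R4, 1  (cmp 3,1)
JGT top: taken
ADD R6, 13 → R6=17+13=30
XOR R5, R4 → R5=11^3=8
SUB R6, 11 → R6=30-11=19
SUB R4, 1 → R4=3-1=2
CMP R4, 1  (cmp 2,1)
JGT top: taken
ADD R6, 13 → R6=19+13=32
XOR R5, R4 → R5=8^2=10
SUB R6, 11 → R6=32-11=21
SUB R4, 1 → R4=2-1=1
CMP R4, 1  (cmp 1,1)
JGT top: not taken
ADD R5, R6 → R5=10+21=31
halt.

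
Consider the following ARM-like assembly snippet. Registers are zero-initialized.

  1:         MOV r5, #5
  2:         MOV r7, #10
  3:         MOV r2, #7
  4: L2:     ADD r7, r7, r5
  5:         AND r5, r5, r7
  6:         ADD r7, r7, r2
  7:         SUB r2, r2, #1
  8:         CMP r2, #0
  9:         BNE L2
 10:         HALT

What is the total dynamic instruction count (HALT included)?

46

r5=5
r7=10
r2=7
r7=10+5=15
r5=5&15=5
r7=15+7=22
r2=7-1=6
CMP r2, #0  (cmp 6,0)
BNE L2: taken
r7=22+5=27
r5=5&27=1
r7=27+6=33
r2=6-1=5
CMP r2, #0  (cmp 5,0)
BNE L2: taken
r7=33+1=34
r5=1&34=0
r7=34+5=39
r2=5-1=4
CMP r2, #0  (cmp 4,0)
BNE L2: taken
r7=39+0=39
r5=0&39=0
r7=39+4=43
r2=4-1=3
CMP r2, #0  (cmp 3,0)
BNE L2: taken
r7=43+0=43
r5=0&43=0
r7=43+3=46
r2=3-1=2
CMP r2, #0  (cmp 2,0)
BNE L2: taken
r7=46+0=46
r5=0&46=0
r7=46+2=48
r2=2-1=1
CMP r2, #0  (cmp 1,0)
BNE L2: taken
r7=48+0=48
r5=0&48=0
r7=48+1=49
r2=1-1=0
CMP r2, #0  (cmp 0,0)
BNE L2: not taken
halt.
Total executed instructions: 46.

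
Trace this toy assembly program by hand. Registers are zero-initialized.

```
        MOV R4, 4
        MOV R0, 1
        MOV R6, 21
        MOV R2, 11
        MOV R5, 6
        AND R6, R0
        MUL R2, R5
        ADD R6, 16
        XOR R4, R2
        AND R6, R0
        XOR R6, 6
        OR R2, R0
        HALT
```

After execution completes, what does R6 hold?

7

after MOV R4, 4: R4=4
after MOV R0, 1: R0=1
after MOV R6, 21: R6=21
after MOV R2, 11: R2=11
after MOV R5, 6: R5=6
after AND R6, R0: R6=21&1=1
after MUL R2, R5: R2=11*6=66
after ADD R6, 16: R6=1+16=17
after XOR R4, R2: R4=4^66=70
after AND R6, R0: R6=17&1=1
after XOR R6, 6: R6=1^6=7
after OR R2, R0: R2=66|1=67
halt.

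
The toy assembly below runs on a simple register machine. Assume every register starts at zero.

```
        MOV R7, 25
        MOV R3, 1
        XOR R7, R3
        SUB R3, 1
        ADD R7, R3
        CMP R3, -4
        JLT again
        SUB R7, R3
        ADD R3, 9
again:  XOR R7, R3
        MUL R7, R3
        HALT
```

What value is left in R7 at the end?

R7=25
R3=1
R7=25^1=24
R3=1-1=0
R7=24+0=24
CMP R3, -4  (cmp 0,-4)
JLT again: not taken
R7=24-0=24
R3=0+9=9
R7=24^9=17
R7=17*9=153
halt.

153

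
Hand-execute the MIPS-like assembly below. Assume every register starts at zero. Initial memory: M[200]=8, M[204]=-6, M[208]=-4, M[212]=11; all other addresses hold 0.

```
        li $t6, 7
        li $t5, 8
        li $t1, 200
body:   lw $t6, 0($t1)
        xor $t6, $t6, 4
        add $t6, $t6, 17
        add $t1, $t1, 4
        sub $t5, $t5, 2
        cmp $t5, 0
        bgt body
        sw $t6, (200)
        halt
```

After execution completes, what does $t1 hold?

li $t6, 7 → $t6=7
li $t5, 8 → $t5=8
li $t1, 200 → $t1=200
lw $t6, 0($t1) → $t6=M[200]=8
xor $t6, $t6, 4 → $t6=8^4=12
add $t6, $t6, 17 → $t6=12+17=29
add $t1, $t1, 4 → $t1=200+4=204
sub $t5, $t5, 2 → $t5=8-2=6
cmp $t5, 0  (cmp 6,0)
bgt body: taken
lw $t6, 0($t1) → $t6=M[204]=-6
xor $t6, $t6, 4 → $t6=(-6)^4=-2
add $t6, $t6, 17 → $t6=(-2)+17=15
add $t1, $t1, 4 → $t1=204+4=208
sub $t5, $t5, 2 → $t5=6-2=4
cmp $t5, 0  (cmp 4,0)
bgt body: taken
lw $t6, 0($t1) → $t6=M[208]=-4
xor $t6, $t6, 4 → $t6=(-4)^4=-8
add $t6, $t6, 17 → $t6=(-8)+17=9
add $t1, $t1, 4 → $t1=208+4=212
sub $t5, $t5, 2 → $t5=4-2=2
cmp $t5, 0  (cmp 2,0)
bgt body: taken
lw $t6, 0($t1) → $t6=M[212]=11
xor $t6, $t6, 4 → $t6=11^4=15
add $t6, $t6, 17 → $t6=15+17=32
add $t1, $t1, 4 → $t1=212+4=216
sub $t5, $t5, 2 → $t5=2-2=0
cmp $t5, 0  (cmp 0,0)
bgt body: not taken
sw $t6, (200) → M[200]=32
halt.

216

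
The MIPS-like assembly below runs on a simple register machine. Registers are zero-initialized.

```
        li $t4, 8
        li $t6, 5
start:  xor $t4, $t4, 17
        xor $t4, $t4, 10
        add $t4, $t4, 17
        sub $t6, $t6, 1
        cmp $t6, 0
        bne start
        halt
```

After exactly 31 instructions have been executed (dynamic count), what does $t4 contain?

li $t4, 8 → $t4=8
li $t6, 5 → $t6=5
xor $t4, $t4, 17 → $t4=8^17=25
xor $t4, $t4, 10 → $t4=25^10=19
add $t4, $t4, 17 → $t4=19+17=36
sub $t6, $t6, 1 → $t6=5-1=4
cmp $t6, 0  (cmp 4,0)
bne start: taken
xor $t4, $t4, 17 → $t4=36^17=53
xor $t4, $t4, 10 → $t4=53^10=63
add $t4, $t4, 17 → $t4=63+17=80
sub $t6, $t6, 1 → $t6=4-1=3
cmp $t6, 0  (cmp 3,0)
bne start: taken
xor $t4, $t4, 17 → $t4=80^17=65
xor $t4, $t4, 10 → $t4=65^10=75
add $t4, $t4, 17 → $t4=75+17=92
sub $t6, $t6, 1 → $t6=3-1=2
cmp $t6, 0  (cmp 2,0)
bne start: taken
xor $t4, $t4, 17 → $t4=92^17=77
xor $t4, $t4, 10 → $t4=77^10=71
add $t4, $t4, 17 → $t4=71+17=88
sub $t6, $t6, 1 → $t6=2-1=1
cmp $t6, 0  (cmp 1,0)
bne start: taken
xor $t4, $t4, 17 → $t4=88^17=73
xor $t4, $t4, 10 → $t4=73^10=67
add $t4, $t4, 17 → $t4=67+17=84
sub $t6, $t6, 1 → $t6=1-1=0
cmp $t6, 0  (cmp 0,0)
After step 31: $t4 = 84.

84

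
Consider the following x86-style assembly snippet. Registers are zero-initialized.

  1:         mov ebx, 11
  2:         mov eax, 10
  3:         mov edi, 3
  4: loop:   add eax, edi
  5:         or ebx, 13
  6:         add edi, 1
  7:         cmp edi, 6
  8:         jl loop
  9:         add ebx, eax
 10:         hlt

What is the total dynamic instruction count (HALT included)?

20

mov ebx, 11 → ebx=11
mov eax, 10 → eax=10
mov edi, 3 → edi=3
add eax, edi → eax=10+3=13
or ebx, 13 → ebx=11|13=15
add edi, 1 → edi=3+1=4
cmp edi, 6  (cmp 4,6)
jl loop: taken
add eax, edi → eax=13+4=17
or ebx, 13 → ebx=15|13=15
add edi, 1 → edi=4+1=5
cmp edi, 6  (cmp 5,6)
jl loop: taken
add eax, edi → eax=17+5=22
or ebx, 13 → ebx=15|13=15
add edi, 1 → edi=5+1=6
cmp edi, 6  (cmp 6,6)
jl loop: not taken
add ebx, eax → ebx=15+22=37
halt.
Total executed instructions: 20.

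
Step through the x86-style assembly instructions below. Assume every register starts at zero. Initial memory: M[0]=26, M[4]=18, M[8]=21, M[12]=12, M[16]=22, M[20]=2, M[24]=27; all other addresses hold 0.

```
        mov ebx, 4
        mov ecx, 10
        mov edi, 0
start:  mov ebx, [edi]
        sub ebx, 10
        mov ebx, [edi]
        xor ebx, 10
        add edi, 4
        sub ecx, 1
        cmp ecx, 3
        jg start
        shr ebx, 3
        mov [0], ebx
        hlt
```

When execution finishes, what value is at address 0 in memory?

mov ebx, 4 → ebx=4
mov ecx, 10 → ecx=10
mov edi, 0 → edi=0
mov ebx, [edi] → ebx=M[0]=26
sub ebx, 10 → ebx=26-10=16
mov ebx, [edi] → ebx=M[0]=26
xor ebx, 10 → ebx=26^10=16
add edi, 4 → edi=0+4=4
sub ecx, 1 → ecx=10-1=9
cmp ecx, 3  (cmp 9,3)
jg start: taken
mov ebx, [edi] → ebx=M[4]=18
sub ebx, 10 → ebx=18-10=8
mov ebx, [edi] → ebx=M[4]=18
xor ebx, 10 → ebx=18^10=24
add edi, 4 → edi=4+4=8
sub ecx, 1 → ecx=9-1=8
cmp ecx, 3  (cmp 8,3)
jg start: taken
mov ebx, [edi] → ebx=M[8]=21
sub ebx, 10 → ebx=21-10=11
mov ebx, [edi] → ebx=M[8]=21
xor ebx, 10 → ebx=21^10=31
add edi, 4 → edi=8+4=12
sub ecx, 1 → ecx=8-1=7
cmp ecx, 3  (cmp 7,3)
jg start: taken
mov ebx, [edi] → ebx=M[12]=12
sub ebx, 10 → ebx=12-10=2
mov ebx, [edi] → ebx=M[12]=12
xor ebx, 10 → ebx=12^10=6
add edi, 4 → edi=12+4=16
sub ecx, 1 → ecx=7-1=6
cmp ecx, 3  (cmp 6,3)
jg start: taken
mov ebx, [edi] → ebx=M[16]=22
sub ebx, 10 → ebx=22-10=12
mov ebx, [edi] → ebx=M[16]=22
xor ebx, 10 → ebx=22^10=28
add edi, 4 → edi=16+4=20
sub ecx, 1 → ecx=6-1=5
cmp ecx, 3  (cmp 5,3)
jg start: taken
mov ebx, [edi] → ebx=M[20]=2
sub ebx, 10 → ebx=2-10=-8
mov ebx, [edi] → ebx=M[20]=2
xor ebx, 10 → ebx=2^10=8
add edi, 4 → edi=20+4=24
sub ecx, 1 → ecx=5-1=4
cmp ecx, 3  (cmp 4,3)
jg start: taken
mov ebx, [edi] → ebx=M[24]=27
sub ebx, 10 → ebx=27-10=17
mov ebx, [edi] → ebx=M[24]=27
xor ebx, 10 → ebx=27^10=17
add edi, 4 → edi=24+4=28
sub ecx, 1 → ecx=4-1=3
cmp ecx, 3  (cmp 3,3)
jg start: not taken
shr ebx, 3 → ebx=17>>3=2
mov [0], ebx → M[0]=2
halt.

2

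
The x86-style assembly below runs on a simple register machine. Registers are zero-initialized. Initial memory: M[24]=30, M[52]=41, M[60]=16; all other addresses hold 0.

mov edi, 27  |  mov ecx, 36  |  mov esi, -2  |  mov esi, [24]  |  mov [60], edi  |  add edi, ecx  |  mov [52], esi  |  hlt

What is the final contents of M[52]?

edi=27
ecx=36
esi=-2
esi=M[24]=30
mov [60], edi → M[60]=27
edi=27+36=63
mov [52], esi → M[52]=30
halt.

30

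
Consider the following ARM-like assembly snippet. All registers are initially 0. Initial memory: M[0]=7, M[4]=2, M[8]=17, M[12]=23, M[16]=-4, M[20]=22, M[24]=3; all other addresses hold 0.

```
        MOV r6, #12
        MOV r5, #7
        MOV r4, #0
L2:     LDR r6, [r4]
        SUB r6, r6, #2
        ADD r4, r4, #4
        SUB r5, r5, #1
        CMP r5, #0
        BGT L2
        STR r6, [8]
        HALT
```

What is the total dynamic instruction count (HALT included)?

47

after MOV r6, #12: r6=12
after MOV r5, #7: r5=7
after MOV r4, #0: r4=0
after LDR r6, [r4]: r6=M[0]=7
after SUB r6, r6, #2: r6=7-2=5
after ADD r4, r4, #4: r4=0+4=4
after SUB r5, r5, #1: r5=7-1=6
CMP r5, #0  (cmp 6,0)
BGT L2: taken
after LDR r6, [r4]: r6=M[4]=2
after SUB r6, r6, #2: r6=2-2=0
after ADD r4, r4, #4: r4=4+4=8
after SUB r5, r5, #1: r5=6-1=5
CMP r5, #0  (cmp 5,0)
BGT L2: taken
after LDR r6, [r4]: r6=M[8]=17
after SUB r6, r6, #2: r6=17-2=15
after ADD r4, r4, #4: r4=8+4=12
after SUB r5, r5, #1: r5=5-1=4
CMP r5, #0  (cmp 4,0)
BGT L2: taken
after LDR r6, [r4]: r6=M[12]=23
after SUB r6, r6, #2: r6=23-2=21
after ADD r4, r4, #4: r4=12+4=16
after SUB r5, r5, #1: r5=4-1=3
CMP r5, #0  (cmp 3,0)
BGT L2: taken
after LDR r6, [r4]: r6=M[16]=-4
after SUB r6, r6, #2: r6=(-4)-2=-6
after ADD r4, r4, #4: r4=16+4=20
after SUB r5, r5, #1: r5=3-1=2
CMP r5, #0  (cmp 2,0)
BGT L2: taken
after LDR r6, [r4]: r6=M[20]=22
after SUB r6, r6, #2: r6=22-2=20
after ADD r4, r4, #4: r4=20+4=24
after SUB r5, r5, #1: r5=2-1=1
CMP r5, #0  (cmp 1,0)
BGT L2: taken
after LDR r6, [r4]: r6=M[24]=3
after SUB r6, r6, #2: r6=3-2=1
after ADD r4, r4, #4: r4=24+4=28
after SUB r5, r5, #1: r5=1-1=0
CMP r5, #0  (cmp 0,0)
BGT L2: not taken
STR r6, [8] → M[8]=1
halt.
Total executed instructions: 47.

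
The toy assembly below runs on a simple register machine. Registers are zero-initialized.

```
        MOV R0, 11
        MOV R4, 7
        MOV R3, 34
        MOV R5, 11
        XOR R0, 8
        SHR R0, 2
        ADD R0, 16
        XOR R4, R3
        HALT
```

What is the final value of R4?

after MOV R0, 11: R0=11
after MOV R4, 7: R4=7
after MOV R3, 34: R3=34
after MOV R5, 11: R5=11
after XOR R0, 8: R0=11^8=3
after SHR R0, 2: R0=3>>2=0
after ADD R0, 16: R0=0+16=16
after XOR R4, R3: R4=7^34=37
halt.

37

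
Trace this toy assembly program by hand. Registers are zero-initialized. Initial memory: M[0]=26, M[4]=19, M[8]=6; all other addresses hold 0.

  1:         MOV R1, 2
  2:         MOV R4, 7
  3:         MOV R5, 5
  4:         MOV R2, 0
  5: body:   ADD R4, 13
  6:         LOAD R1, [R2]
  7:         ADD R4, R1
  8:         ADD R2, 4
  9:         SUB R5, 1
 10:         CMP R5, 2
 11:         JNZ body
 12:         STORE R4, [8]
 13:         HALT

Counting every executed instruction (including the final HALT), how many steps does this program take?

27

MOV R1, 2 → R1=2
MOV R4, 7 → R4=7
MOV R5, 5 → R5=5
MOV R2, 0 → R2=0
ADD R4, 13 → R4=7+13=20
LOAD R1, [R2] → R1=M[0]=26
ADD R4, R1 → R4=20+26=46
ADD R2, 4 → R2=0+4=4
SUB R5, 1 → R5=5-1=4
CMP R5, 2  (cmp 4,2)
JNZ body: taken
ADD R4, 13 → R4=46+13=59
LOAD R1, [R2] → R1=M[4]=19
ADD R4, R1 → R4=59+19=78
ADD R2, 4 → R2=4+4=8
SUB R5, 1 → R5=4-1=3
CMP R5, 2  (cmp 3,2)
JNZ body: taken
ADD R4, 13 → R4=78+13=91
LOAD R1, [R2] → R1=M[8]=6
ADD R4, R1 → R4=91+6=97
ADD R2, 4 → R2=8+4=12
SUB R5, 1 → R5=3-1=2
CMP R5, 2  (cmp 2,2)
JNZ body: not taken
STORE R4, [8] → M[8]=97
halt.
Total executed instructions: 27.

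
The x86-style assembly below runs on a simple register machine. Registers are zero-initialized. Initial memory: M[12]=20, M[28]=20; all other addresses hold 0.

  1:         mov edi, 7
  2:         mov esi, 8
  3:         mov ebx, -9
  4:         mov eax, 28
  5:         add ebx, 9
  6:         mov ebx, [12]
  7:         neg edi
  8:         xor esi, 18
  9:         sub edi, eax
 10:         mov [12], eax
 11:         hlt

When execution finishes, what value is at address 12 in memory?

28

after mov edi, 7: edi=7
after mov esi, 8: esi=8
after mov ebx, -9: ebx=-9
after mov eax, 28: eax=28
after add ebx, 9: ebx=(-9)+9=0
after mov ebx, [12]: ebx=M[12]=20
after neg edi: edi=-(7)=-7
after xor esi, 18: esi=8^18=26
after sub edi, eax: edi=(-7)-28=-35
mov [12], eax → M[12]=28
halt.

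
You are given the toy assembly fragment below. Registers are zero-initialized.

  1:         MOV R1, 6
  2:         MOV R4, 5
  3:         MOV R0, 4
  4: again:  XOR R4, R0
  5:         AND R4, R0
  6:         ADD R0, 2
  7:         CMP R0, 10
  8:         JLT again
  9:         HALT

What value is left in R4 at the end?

MOV R1, 6 → R1=6
MOV R4, 5 → R4=5
MOV R0, 4 → R0=4
XOR R4, R0 → R4=5^4=1
AND R4, R0 → R4=1&4=0
ADD R0, 2 → R0=4+2=6
CMP R0, 10  (cmp 6,10)
JLT again: taken
XOR R4, R0 → R4=0^6=6
AND R4, R0 → R4=6&6=6
ADD R0, 2 → R0=6+2=8
CMP R0, 10  (cmp 8,10)
JLT again: taken
XOR R4, R0 → R4=6^8=14
AND R4, R0 → R4=14&8=8
ADD R0, 2 → R0=8+2=10
CMP R0, 10  (cmp 10,10)
JLT again: not taken
halt.

8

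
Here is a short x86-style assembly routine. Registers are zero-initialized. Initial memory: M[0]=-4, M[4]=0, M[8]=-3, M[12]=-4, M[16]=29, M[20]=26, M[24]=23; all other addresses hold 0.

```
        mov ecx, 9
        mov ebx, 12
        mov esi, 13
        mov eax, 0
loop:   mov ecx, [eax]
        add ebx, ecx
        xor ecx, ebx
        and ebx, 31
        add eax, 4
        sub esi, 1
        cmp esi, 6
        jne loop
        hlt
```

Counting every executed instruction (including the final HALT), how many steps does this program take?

61

ecx=9
ebx=12
esi=13
eax=0
ecx=M[0]=-4
ebx=12+(-4)=8
ecx=(-4)^8=-12
ebx=8&31=8
eax=0+4=4
esi=13-1=12
cmp esi, 6  (cmp 12,6)
jne loop: taken
ecx=M[4]=0
ebx=8+0=8
ecx=0^8=8
ebx=8&31=8
eax=4+4=8
esi=12-1=11
cmp esi, 6  (cmp 11,6)
jne loop: taken
ecx=M[8]=-3
ebx=8+(-3)=5
ecx=(-3)^5=-8
ebx=5&31=5
eax=8+4=12
esi=11-1=10
cmp esi, 6  (cmp 10,6)
jne loop: taken
ecx=M[12]=-4
ebx=5+(-4)=1
ecx=(-4)^1=-3
ebx=1&31=1
eax=12+4=16
esi=10-1=9
cmp esi, 6  (cmp 9,6)
jne loop: taken
ecx=M[16]=29
ebx=1+29=30
ecx=29^30=3
ebx=30&31=30
eax=16+4=20
esi=9-1=8
cmp esi, 6  (cmp 8,6)
jne loop: taken
ecx=M[20]=26
ebx=30+26=56
ecx=26^56=34
ebx=56&31=24
eax=20+4=24
esi=8-1=7
cmp esi, 6  (cmp 7,6)
jne loop: taken
ecx=M[24]=23
ebx=24+23=47
ecx=23^47=56
ebx=47&31=15
eax=24+4=28
esi=7-1=6
cmp esi, 6  (cmp 6,6)
jne loop: not taken
halt.
Total executed instructions: 61.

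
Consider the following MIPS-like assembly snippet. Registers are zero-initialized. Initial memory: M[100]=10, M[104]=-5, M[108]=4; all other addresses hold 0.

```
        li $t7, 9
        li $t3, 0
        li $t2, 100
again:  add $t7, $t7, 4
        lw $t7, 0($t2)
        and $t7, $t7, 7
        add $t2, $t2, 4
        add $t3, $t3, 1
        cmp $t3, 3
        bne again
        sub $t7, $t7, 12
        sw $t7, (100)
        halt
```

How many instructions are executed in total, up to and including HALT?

27

$t7=9
$t3=0
$t2=100
$t7=9+4=13
$t7=M[100]=10
$t7=10&7=2
$t2=100+4=104
$t3=0+1=1
cmp $t3, 3  (cmp 1,3)
bne again: taken
$t7=2+4=6
$t7=M[104]=-5
$t7=(-5)&7=3
$t2=104+4=108
$t3=1+1=2
cmp $t3, 3  (cmp 2,3)
bne again: taken
$t7=3+4=7
$t7=M[108]=4
$t7=4&7=4
$t2=108+4=112
$t3=2+1=3
cmp $t3, 3  (cmp 3,3)
bne again: not taken
$t7=4-12=-8
sw $t7, (100) → M[100]=-8
halt.
Total executed instructions: 27.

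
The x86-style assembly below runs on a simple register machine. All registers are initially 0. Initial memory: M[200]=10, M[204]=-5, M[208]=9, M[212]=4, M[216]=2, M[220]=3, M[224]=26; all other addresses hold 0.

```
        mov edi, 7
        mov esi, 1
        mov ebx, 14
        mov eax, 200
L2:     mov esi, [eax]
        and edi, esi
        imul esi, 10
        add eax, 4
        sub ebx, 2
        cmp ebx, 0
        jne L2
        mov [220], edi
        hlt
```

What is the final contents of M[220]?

after mov edi, 7: edi=7
after mov esi, 1: esi=1
after mov ebx, 14: ebx=14
after mov eax, 200: eax=200
after mov esi, [eax]: esi=M[200]=10
after and edi, esi: edi=7&10=2
after imul esi, 10: esi=10*10=100
after add eax, 4: eax=200+4=204
after sub ebx, 2: ebx=14-2=12
cmp ebx, 0  (cmp 12,0)
jne L2: taken
after mov esi, [eax]: esi=M[204]=-5
after and edi, esi: edi=2&(-5)=2
after imul esi, 10: esi=(-5)*10=-50
after add eax, 4: eax=204+4=208
after sub ebx, 2: ebx=12-2=10
cmp ebx, 0  (cmp 10,0)
jne L2: taken
after mov esi, [eax]: esi=M[208]=9
after and edi, esi: edi=2&9=0
after imul esi, 10: esi=9*10=90
after add eax, 4: eax=208+4=212
after sub ebx, 2: ebx=10-2=8
cmp ebx, 0  (cmp 8,0)
jne L2: taken
after mov esi, [eax]: esi=M[212]=4
after and edi, esi: edi=0&4=0
after imul esi, 10: esi=4*10=40
after add eax, 4: eax=212+4=216
after sub ebx, 2: ebx=8-2=6
cmp ebx, 0  (cmp 6,0)
jne L2: taken
after mov esi, [eax]: esi=M[216]=2
after and edi, esi: edi=0&2=0
after imul esi, 10: esi=2*10=20
after add eax, 4: eax=216+4=220
after sub ebx, 2: ebx=6-2=4
cmp ebx, 0  (cmp 4,0)
jne L2: taken
after mov esi, [eax]: esi=M[220]=3
after and edi, esi: edi=0&3=0
after imul esi, 10: esi=3*10=30
after add eax, 4: eax=220+4=224
after sub ebx, 2: ebx=4-2=2
cmp ebx, 0  (cmp 2,0)
jne L2: taken
after mov esi, [eax]: esi=M[224]=26
after and edi, esi: edi=0&26=0
after imul esi, 10: esi=26*10=260
after add eax, 4: eax=224+4=228
after sub ebx, 2: ebx=2-2=0
cmp ebx, 0  (cmp 0,0)
jne L2: not taken
mov [220], edi → M[220]=0
halt.

0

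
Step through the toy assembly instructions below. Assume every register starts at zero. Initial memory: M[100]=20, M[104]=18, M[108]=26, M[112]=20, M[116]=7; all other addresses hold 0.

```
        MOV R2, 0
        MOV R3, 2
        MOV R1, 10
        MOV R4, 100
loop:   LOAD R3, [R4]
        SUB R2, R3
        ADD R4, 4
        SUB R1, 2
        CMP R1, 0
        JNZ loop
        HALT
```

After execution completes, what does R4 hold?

120

after MOV R2, 0: R2=0
after MOV R3, 2: R3=2
after MOV R1, 10: R1=10
after MOV R4, 100: R4=100
after LOAD R3, [R4]: R3=M[100]=20
after SUB R2, R3: R2=0-20=-20
after ADD R4, 4: R4=100+4=104
after SUB R1, 2: R1=10-2=8
CMP R1, 0  (cmp 8,0)
JNZ loop: taken
after LOAD R3, [R4]: R3=M[104]=18
after SUB R2, R3: R2=(-20)-18=-38
after ADD R4, 4: R4=104+4=108
after SUB R1, 2: R1=8-2=6
CMP R1, 0  (cmp 6,0)
JNZ loop: taken
after LOAD R3, [R4]: R3=M[108]=26
after SUB R2, R3: R2=(-38)-26=-64
after ADD R4, 4: R4=108+4=112
after SUB R1, 2: R1=6-2=4
CMP R1, 0  (cmp 4,0)
JNZ loop: taken
after LOAD R3, [R4]: R3=M[112]=20
after SUB R2, R3: R2=(-64)-20=-84
after ADD R4, 4: R4=112+4=116
after SUB R1, 2: R1=4-2=2
CMP R1, 0  (cmp 2,0)
JNZ loop: taken
after LOAD R3, [R4]: R3=M[116]=7
after SUB R2, R3: R2=(-84)-7=-91
after ADD R4, 4: R4=116+4=120
after SUB R1, 2: R1=2-2=0
CMP R1, 0  (cmp 0,0)
JNZ loop: not taken
halt.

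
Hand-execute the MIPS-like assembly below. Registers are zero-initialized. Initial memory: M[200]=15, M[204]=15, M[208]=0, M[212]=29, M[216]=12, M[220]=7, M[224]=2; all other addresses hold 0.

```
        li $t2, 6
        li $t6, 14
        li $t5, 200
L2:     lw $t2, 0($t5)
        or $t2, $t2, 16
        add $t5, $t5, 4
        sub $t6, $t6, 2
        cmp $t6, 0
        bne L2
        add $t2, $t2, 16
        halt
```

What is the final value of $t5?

228

li $t2, 6 → $t2=6
li $t6, 14 → $t6=14
li $t5, 200 → $t5=200
lw $t2, 0($t5) → $t2=M[200]=15
or $t2, $t2, 16 → $t2=15|16=31
add $t5, $t5, 4 → $t5=200+4=204
sub $t6, $t6, 2 → $t6=14-2=12
cmp $t6, 0  (cmp 12,0)
bne L2: taken
lw $t2, 0($t5) → $t2=M[204]=15
or $t2, $t2, 16 → $t2=15|16=31
add $t5, $t5, 4 → $t5=204+4=208
sub $t6, $t6, 2 → $t6=12-2=10
cmp $t6, 0  (cmp 10,0)
bne L2: taken
lw $t2, 0($t5) → $t2=M[208]=0
or $t2, $t2, 16 → $t2=0|16=16
add $t5, $t5, 4 → $t5=208+4=212
sub $t6, $t6, 2 → $t6=10-2=8
cmp $t6, 0  (cmp 8,0)
bne L2: taken
lw $t2, 0($t5) → $t2=M[212]=29
or $t2, $t2, 16 → $t2=29|16=29
add $t5, $t5, 4 → $t5=212+4=216
sub $t6, $t6, 2 → $t6=8-2=6
cmp $t6, 0  (cmp 6,0)
bne L2: taken
lw $t2, 0($t5) → $t2=M[216]=12
or $t2, $t2, 16 → $t2=12|16=28
add $t5, $t5, 4 → $t5=216+4=220
sub $t6, $t6, 2 → $t6=6-2=4
cmp $t6, 0  (cmp 4,0)
bne L2: taken
lw $t2, 0($t5) → $t2=M[220]=7
or $t2, $t2, 16 → $t2=7|16=23
add $t5, $t5, 4 → $t5=220+4=224
sub $t6, $t6, 2 → $t6=4-2=2
cmp $t6, 0  (cmp 2,0)
bne L2: taken
lw $t2, 0($t5) → $t2=M[224]=2
or $t2, $t2, 16 → $t2=2|16=18
add $t5, $t5, 4 → $t5=224+4=228
sub $t6, $t6, 2 → $t6=2-2=0
cmp $t6, 0  (cmp 0,0)
bne L2: not taken
add $t2, $t2, 16 → $t2=18+16=34
halt.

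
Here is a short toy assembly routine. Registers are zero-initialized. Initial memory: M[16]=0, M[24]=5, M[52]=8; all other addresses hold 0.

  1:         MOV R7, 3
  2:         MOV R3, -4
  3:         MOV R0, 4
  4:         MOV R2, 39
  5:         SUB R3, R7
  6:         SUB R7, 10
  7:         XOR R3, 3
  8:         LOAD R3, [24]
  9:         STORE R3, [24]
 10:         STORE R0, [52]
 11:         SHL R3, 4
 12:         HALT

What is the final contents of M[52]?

4

R7=3
R3=-4
R0=4
R2=39
R3=(-4)-3=-7
R7=3-10=-7
R3=(-7)^3=-6
R3=M[24]=5
STORE R3, [24] → M[24]=5
STORE R0, [52] → M[52]=4
R3=5<<4=80
halt.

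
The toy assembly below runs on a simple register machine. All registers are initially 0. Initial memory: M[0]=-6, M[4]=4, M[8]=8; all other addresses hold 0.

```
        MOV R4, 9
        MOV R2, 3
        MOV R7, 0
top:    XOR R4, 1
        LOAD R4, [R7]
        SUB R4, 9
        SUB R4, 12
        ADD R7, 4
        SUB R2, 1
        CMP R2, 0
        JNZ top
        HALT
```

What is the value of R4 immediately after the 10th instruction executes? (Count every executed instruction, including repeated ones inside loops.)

-27

R4=9
R2=3
R7=0
R4=9^1=8
R4=M[0]=-6
R4=(-6)-9=-15
R4=(-15)-12=-27
R7=0+4=4
R2=3-1=2
CMP R2, 0  (cmp 2,0)
After step 10: R4 = -27.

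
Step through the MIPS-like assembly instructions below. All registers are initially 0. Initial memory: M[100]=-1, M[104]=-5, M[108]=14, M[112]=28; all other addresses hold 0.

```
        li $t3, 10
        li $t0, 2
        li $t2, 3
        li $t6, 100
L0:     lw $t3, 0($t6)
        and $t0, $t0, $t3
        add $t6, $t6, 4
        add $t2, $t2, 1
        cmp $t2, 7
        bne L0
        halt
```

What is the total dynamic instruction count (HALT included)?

after li $t3, 10: $t3=10
after li $t0, 2: $t0=2
after li $t2, 3: $t2=3
after li $t6, 100: $t6=100
after lw $t3, 0($t6): $t3=M[100]=-1
after and $t0, $t0, $t3: $t0=2&(-1)=2
after add $t6, $t6, 4: $t6=100+4=104
after add $t2, $t2, 1: $t2=3+1=4
cmp $t2, 7  (cmp 4,7)
bne L0: taken
after lw $t3, 0($t6): $t3=M[104]=-5
after and $t0, $t0, $t3: $t0=2&(-5)=2
after add $t6, $t6, 4: $t6=104+4=108
after add $t2, $t2, 1: $t2=4+1=5
cmp $t2, 7  (cmp 5,7)
bne L0: taken
after lw $t3, 0($t6): $t3=M[108]=14
after and $t0, $t0, $t3: $t0=2&14=2
after add $t6, $t6, 4: $t6=108+4=112
after add $t2, $t2, 1: $t2=5+1=6
cmp $t2, 7  (cmp 6,7)
bne L0: taken
after lw $t3, 0($t6): $t3=M[112]=28
after and $t0, $t0, $t3: $t0=2&28=0
after add $t6, $t6, 4: $t6=112+4=116
after add $t2, $t2, 1: $t2=6+1=7
cmp $t2, 7  (cmp 7,7)
bne L0: not taken
halt.
Total executed instructions: 29.

29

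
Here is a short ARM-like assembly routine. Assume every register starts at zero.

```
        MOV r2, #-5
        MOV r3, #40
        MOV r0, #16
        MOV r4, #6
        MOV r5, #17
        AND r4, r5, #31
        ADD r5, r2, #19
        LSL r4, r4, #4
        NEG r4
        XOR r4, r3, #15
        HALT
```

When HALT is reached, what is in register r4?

r2=-5
r3=40
r0=16
r4=6
r5=17
r4=17&31=17
r5=(-5)+19=14
r4=17<<4=272
r4=-(272)=-272
r4=40^15=39
halt.

39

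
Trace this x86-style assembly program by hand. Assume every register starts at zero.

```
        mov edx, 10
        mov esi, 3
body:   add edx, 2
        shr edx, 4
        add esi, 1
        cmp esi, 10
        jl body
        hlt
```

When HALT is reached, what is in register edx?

0

edx=10
esi=3
edx=10+2=12
edx=12>>4=0
esi=3+1=4
cmp esi, 10  (cmp 4,10)
jl body: taken
edx=0+2=2
edx=2>>4=0
esi=4+1=5
cmp esi, 10  (cmp 5,10)
jl body: taken
edx=0+2=2
edx=2>>4=0
esi=5+1=6
cmp esi, 10  (cmp 6,10)
jl body: taken
edx=0+2=2
edx=2>>4=0
esi=6+1=7
cmp esi, 10  (cmp 7,10)
jl body: taken
edx=0+2=2
edx=2>>4=0
esi=7+1=8
cmp esi, 10  (cmp 8,10)
jl body: taken
edx=0+2=2
edx=2>>4=0
esi=8+1=9
cmp esi, 10  (cmp 9,10)
jl body: taken
edx=0+2=2
edx=2>>4=0
esi=9+1=10
cmp esi, 10  (cmp 10,10)
jl body: not taken
halt.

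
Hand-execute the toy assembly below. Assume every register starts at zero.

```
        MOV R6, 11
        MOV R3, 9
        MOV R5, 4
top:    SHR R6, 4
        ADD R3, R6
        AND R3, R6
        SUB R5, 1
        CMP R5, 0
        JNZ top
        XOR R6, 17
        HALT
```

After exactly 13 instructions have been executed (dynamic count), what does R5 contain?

2

MOV R6, 11 → R6=11
MOV R3, 9 → R3=9
MOV R5, 4 → R5=4
SHR R6, 4 → R6=11>>4=0
ADD R3, R6 → R3=9+0=9
AND R3, R6 → R3=9&0=0
SUB R5, 1 → R5=4-1=3
CMP R5, 0  (cmp 3,0)
JNZ top: taken
SHR R6, 4 → R6=0>>4=0
ADD R3, R6 → R3=0+0=0
AND R3, R6 → R3=0&0=0
SUB R5, 1 → R5=3-1=2
After step 13: R5 = 2.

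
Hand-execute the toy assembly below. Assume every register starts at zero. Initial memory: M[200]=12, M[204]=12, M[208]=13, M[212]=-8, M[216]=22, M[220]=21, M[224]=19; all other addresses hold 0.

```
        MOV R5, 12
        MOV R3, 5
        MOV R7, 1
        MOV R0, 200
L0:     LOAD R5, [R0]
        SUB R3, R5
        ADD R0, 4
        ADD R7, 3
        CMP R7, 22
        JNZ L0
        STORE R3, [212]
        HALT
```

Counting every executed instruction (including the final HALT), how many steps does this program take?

48

R5=12
R3=5
R7=1
R0=200
R5=M[200]=12
R3=5-12=-7
R0=200+4=204
R7=1+3=4
CMP R7, 22  (cmp 4,22)
JNZ L0: taken
R5=M[204]=12
R3=(-7)-12=-19
R0=204+4=208
R7=4+3=7
CMP R7, 22  (cmp 7,22)
JNZ L0: taken
R5=M[208]=13
R3=(-19)-13=-32
R0=208+4=212
R7=7+3=10
CMP R7, 22  (cmp 10,22)
JNZ L0: taken
R5=M[212]=-8
R3=(-32)-(-8)=-24
R0=212+4=216
R7=10+3=13
CMP R7, 22  (cmp 13,22)
JNZ L0: taken
R5=M[216]=22
R3=(-24)-22=-46
R0=216+4=220
R7=13+3=16
CMP R7, 22  (cmp 16,22)
JNZ L0: taken
R5=M[220]=21
R3=(-46)-21=-67
R0=220+4=224
R7=16+3=19
CMP R7, 22  (cmp 19,22)
JNZ L0: taken
R5=M[224]=19
R3=(-67)-19=-86
R0=224+4=228
R7=19+3=22
CMP R7, 22  (cmp 22,22)
JNZ L0: not taken
STORE R3, [212] → M[212]=-86
halt.
Total executed instructions: 48.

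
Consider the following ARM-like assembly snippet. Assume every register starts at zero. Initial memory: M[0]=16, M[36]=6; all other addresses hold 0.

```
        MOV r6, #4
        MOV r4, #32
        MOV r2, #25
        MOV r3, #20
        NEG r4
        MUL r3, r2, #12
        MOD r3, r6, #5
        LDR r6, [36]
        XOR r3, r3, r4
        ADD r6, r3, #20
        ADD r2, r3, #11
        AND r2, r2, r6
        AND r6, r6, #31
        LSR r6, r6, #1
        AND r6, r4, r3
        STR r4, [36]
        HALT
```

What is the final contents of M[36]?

r6=4
r4=32
r2=25
r3=20
r4=-(32)=-32
r3=25*12=300
r3=4%5=4
r6=M[36]=6
r3=4^(-32)=-28
r6=(-28)+20=-8
r2=(-28)+11=-17
r2=(-17)&(-8)=-24
r6=(-8)&31=24
r6=24>>1=12
r6=(-32)&(-28)=-32
STR r4, [36] → M[36]=-32
halt.

-32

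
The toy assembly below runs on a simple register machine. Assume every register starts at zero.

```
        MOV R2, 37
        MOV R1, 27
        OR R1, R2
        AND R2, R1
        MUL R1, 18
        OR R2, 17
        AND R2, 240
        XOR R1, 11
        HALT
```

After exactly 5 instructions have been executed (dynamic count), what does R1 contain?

1134

after MOV R2, 37: R2=37
after MOV R1, 27: R1=27
after OR R1, R2: R1=27|37=63
after AND R2, R1: R2=37&63=37
after MUL R1, 18: R1=63*18=1134
After step 5: R1 = 1134.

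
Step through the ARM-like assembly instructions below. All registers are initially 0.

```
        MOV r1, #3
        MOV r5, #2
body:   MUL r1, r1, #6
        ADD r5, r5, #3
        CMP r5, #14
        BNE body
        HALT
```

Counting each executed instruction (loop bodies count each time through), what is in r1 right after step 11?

after MOV r1, #3: r1=3
after MOV r5, #2: r5=2
after MUL r1, r1, #6: r1=3*6=18
after ADD r5, r5, #3: r5=2+3=5
CMP r5, #14  (cmp 5,14)
BNE body: taken
after MUL r1, r1, #6: r1=18*6=108
after ADD r5, r5, #3: r5=5+3=8
CMP r5, #14  (cmp 8,14)
BNE body: taken
after MUL r1, r1, #6: r1=108*6=648
After step 11: r1 = 648.

648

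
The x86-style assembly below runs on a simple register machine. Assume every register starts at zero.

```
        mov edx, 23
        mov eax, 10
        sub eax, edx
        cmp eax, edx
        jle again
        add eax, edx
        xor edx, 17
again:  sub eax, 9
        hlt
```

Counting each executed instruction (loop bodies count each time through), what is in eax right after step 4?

-13

mov edx, 23 → edx=23
mov eax, 10 → eax=10
sub eax, edx → eax=10-23=-13
cmp eax, edx  (cmp -13,23)
After step 4: eax = -13.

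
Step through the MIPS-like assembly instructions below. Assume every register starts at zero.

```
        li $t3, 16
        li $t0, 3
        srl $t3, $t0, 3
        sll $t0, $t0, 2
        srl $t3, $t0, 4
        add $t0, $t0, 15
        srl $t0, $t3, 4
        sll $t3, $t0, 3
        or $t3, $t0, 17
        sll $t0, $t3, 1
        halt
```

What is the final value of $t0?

$t3=16
$t0=3
$t3=3>>3=0
$t0=3<<2=12
$t3=12>>4=0
$t0=12+15=27
$t0=0>>4=0
$t3=0<<3=0
$t3=0|17=17
$t0=17<<1=34
halt.

34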